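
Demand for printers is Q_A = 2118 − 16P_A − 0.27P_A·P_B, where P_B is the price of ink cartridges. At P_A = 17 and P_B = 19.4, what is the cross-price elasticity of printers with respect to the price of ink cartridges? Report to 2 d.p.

At P_A = 17 and P_B = 19.4: Q_A = 1756.954.
∂Q_A/∂P_B = -0.27P_A = -0.27(17) = -4.5900.
ε = (∂Q_A/∂P_B)(P_B/Q_A) = -4.5900 × (19.4/1756.954) ≈ -0.05.

-0.05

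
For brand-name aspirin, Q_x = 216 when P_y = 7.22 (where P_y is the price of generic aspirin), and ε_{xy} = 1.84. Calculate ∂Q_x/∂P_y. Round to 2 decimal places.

ε = (∂Q_x/∂P_y)·(P_y/Q_x) ⇒ ∂Q_x/∂P_y = ε·Q_x/P_y = 1.84 × 216/7.22 ≈ 55.05.

55.05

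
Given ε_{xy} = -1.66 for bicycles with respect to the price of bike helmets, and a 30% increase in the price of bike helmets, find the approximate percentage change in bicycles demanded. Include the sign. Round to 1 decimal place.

-49.8%

%ΔQ ≈ ε × %ΔP of bike helmets = -1.66 × (30%) = -49.8%.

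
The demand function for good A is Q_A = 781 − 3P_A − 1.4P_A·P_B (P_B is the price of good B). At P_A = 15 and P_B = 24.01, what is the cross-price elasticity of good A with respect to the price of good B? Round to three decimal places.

-2.175

At P_A = 15 and P_B = 24.01: Q_A = 231.79.
∂Q_A/∂P_B = -1.4P_A = -1.4(15) = -21.0000.
ε = (∂Q_A/∂P_B)(P_B/Q_A) = -21.0000 × (24.01/231.79) ≈ -2.175.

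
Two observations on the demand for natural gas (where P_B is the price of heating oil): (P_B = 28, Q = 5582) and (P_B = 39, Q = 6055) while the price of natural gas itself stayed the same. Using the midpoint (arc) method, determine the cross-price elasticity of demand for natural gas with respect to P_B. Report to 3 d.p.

0.248

ΔQ_A = 6055 − 5582 = 473; ΔP_B = 39 − 28 = 11.
Midpoints: Q̄_A = 5818.5, P̄_B = 33.50.
ε = (ΔQ_A/Q̄_A)/(ΔP_B/P̄_B) = (473/5818.5)/(11/33.50) ≈ 0.248.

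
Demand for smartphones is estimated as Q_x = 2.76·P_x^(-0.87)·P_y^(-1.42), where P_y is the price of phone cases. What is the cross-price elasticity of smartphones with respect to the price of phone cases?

-1.42

In a log-linear (constant-elasticity) demand function, the coefficient on the exponent of P_y is the cross-price elasticity.
ε = -1.42. Negative, so smartphones and phone cases are complements.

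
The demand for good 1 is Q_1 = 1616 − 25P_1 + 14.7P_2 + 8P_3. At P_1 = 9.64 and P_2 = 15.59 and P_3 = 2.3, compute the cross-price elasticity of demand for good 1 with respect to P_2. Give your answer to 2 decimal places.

0.14

At P_1 = 9.64 and P_2 = 15.59 and P_3 = 2.3: Q_1 = 1622.573.
∂Q_1/∂P_2 = 14.7.
ε = (∂Q_1/∂P_2)(P_2/Q_1) = 14.7 × (15.59/1622.573) ≈ 0.14.
Since ε > 0, good 1 and good 2 are substitutes.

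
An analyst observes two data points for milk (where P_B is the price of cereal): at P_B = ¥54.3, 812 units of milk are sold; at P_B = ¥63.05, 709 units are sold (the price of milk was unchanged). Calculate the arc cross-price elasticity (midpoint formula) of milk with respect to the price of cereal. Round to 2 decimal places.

-0.91

ΔQ_A = 709 − 812 = -103; ΔP_B = 63.05 − 54.3 = 8.75.
Midpoints: Q̄_A = 760.5, P̄_B = 58.67.
ε = (ΔQ_A/Q̄_A)/(ΔP_B/P̄_B) = (-103/760.5)/(8.75/58.67) ≈ -0.91.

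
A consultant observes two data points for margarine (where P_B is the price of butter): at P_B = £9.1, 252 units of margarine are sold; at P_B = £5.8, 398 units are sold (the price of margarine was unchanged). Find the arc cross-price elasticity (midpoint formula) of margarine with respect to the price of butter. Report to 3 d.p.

-1.014

ΔQ_A = 398 − 252 = 146; ΔP_B = 5.8 − 9.1 = -3.3.
Midpoints: Q̄_A = 325.0, P̄_B = 7.45.
ε = (ΔQ_A/Q̄_A)/(ΔP_B/P̄_B) = (146/325.0)/(-3.3/7.45) ≈ -1.014.
ε < 0: margarine and butter are complements.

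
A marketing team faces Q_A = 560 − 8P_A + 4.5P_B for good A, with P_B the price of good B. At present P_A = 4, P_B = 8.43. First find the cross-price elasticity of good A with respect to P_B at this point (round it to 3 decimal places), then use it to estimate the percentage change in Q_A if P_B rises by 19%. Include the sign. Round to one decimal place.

At P_A = 4, P_B = 8.43: Q_A = 565.935.
∂Q_A/∂P_B = 4.5.
ε = (∂Q_A/∂P_B)(P_B/Q_A) = 4.5000 × 8.43/565.935 ≈ 0.067.
%ΔQ_A ≈ ε × %ΔP_B = 0.067 × (19%) = 1.3%.

1.3%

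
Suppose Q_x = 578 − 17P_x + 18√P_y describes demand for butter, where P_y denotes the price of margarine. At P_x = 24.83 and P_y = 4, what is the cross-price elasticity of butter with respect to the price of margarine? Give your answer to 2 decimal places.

0.09

At P_x = 24.83 and P_y = 4: Q_x = 191.89.
∂Q_x/∂P_y = 18/(2√P_y) = 18/(2√4) = 4.5000.
ε = (∂Q_x/∂P_y)(P_y/Q_x) = 4.5000 × (4/191.89) ≈ 0.09.
ε > 0: substitutes.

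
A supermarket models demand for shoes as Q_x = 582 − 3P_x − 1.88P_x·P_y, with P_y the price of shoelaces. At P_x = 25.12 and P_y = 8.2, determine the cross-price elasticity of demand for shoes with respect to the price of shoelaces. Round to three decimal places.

-3.244

At P_x = 25.12 and P_y = 8.2: Q_x = 119.390.
∂Q_x/∂P_y = -1.88P_x = -1.88(25.12) = -47.2256.
ε = (∂Q_x/∂P_y)(P_y/Q_x) = -47.2256 × (8.2/119.390) ≈ -3.244.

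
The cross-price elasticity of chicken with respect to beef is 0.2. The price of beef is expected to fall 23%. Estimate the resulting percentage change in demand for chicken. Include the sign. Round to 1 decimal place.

%ΔQ ≈ ε × %ΔP of beef = 0.2 × (-23%) = -4.6%.
Demand for chicken falls by about 4.6%.

-4.6%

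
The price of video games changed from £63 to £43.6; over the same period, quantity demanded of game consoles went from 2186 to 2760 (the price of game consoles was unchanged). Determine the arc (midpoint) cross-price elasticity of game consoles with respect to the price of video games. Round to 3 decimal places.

ΔQ_A = 2760 − 2186 = 574; ΔP_B = 43.6 − 63 = -19.4.
Midpoints: Q̄_A = 2473.0, P̄_B = 53.30.
ε = (ΔQ_A/Q̄_A)/(ΔP_B/P̄_B) = (574/2473.0)/(-19.4/53.30) ≈ -0.638.
ε < 0: game consoles and video games are complements.

-0.638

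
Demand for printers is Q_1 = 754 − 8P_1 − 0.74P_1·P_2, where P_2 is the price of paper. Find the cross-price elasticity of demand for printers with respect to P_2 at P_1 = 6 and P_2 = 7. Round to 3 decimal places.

-0.046

At P_1 = 6 and P_2 = 7: Q_1 = 674.92.
∂Q_1/∂P_2 = -0.74P_1 = -0.74(6) = -4.4400.
ε = (∂Q_1/∂P_2)(P_2/Q_1) = -4.4400 × (7/674.92) ≈ -0.046.
ε < 0: complements.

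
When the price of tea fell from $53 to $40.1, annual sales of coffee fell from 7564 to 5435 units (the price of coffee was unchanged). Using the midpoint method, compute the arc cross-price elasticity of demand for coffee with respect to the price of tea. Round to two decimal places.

1.18

ΔQ_A = 5435 − 7564 = -2129; ΔP_B = 40.1 − 53 = -12.9.
Midpoints: Q̄_A = 6499.5, P̄_B = 46.55.
ε = (ΔQ_A/Q̄_A)/(ΔP_B/P̄_B) = (-2129/6499.5)/(-12.9/46.55) ≈ 1.18.
ε > 0: coffee and tea are substitutes.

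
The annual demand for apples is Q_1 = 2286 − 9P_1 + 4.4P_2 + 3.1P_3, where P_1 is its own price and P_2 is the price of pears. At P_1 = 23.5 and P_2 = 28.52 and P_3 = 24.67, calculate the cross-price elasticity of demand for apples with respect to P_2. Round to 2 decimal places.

At P_1 = 23.5 and P_2 = 28.52 and P_3 = 24.67: Q_1 = 2276.465.
∂Q_1/∂P_2 = 4.4.
ε = (∂Q_1/∂P_2)(P_2/Q_1) = 4.4 × (28.52/2276.465) ≈ 0.06.
Since ε > 0, apples and pears are substitutes.

0.06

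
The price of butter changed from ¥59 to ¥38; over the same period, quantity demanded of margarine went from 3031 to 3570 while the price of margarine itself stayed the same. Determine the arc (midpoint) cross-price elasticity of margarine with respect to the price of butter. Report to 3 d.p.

-0.377

ΔQ_A = 3570 − 3031 = 539; ΔP_B = 38 − 59 = -21.
Midpoints: Q̄_A = 3300.5, P̄_B = 48.50.
ε = (ΔQ_A/Q̄_A)/(ΔP_B/P̄_B) = (539/3300.5)/(-21/48.50) ≈ -0.377.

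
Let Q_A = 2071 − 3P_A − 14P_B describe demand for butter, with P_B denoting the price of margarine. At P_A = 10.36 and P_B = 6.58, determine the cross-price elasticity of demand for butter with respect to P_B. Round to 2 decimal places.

At P_A = 10.36 and P_B = 6.58: Q_A = 1947.8.
∂Q_A/∂P_B = -14.
ε = (∂Q_A/∂P_B)(P_B/Q_A) = -14 × (6.58/1947.8) ≈ -0.05.
Since ε < 0, butter and margarine are complements.

-0.05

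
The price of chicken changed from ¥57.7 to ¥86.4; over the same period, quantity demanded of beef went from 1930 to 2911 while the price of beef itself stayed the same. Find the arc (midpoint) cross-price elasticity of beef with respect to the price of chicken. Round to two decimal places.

ΔQ_A = 2911 − 1930 = 981; ΔP_B = 86.4 − 57.7 = 28.7.
Midpoints: Q̄_A = 2420.5, P̄_B = 72.05.
ε = (ΔQ_A/Q̄_A)/(ΔP_B/P̄_B) = (981/2420.5)/(28.7/72.05) ≈ 1.02.
ε > 0: beef and chicken are substitutes.

1.02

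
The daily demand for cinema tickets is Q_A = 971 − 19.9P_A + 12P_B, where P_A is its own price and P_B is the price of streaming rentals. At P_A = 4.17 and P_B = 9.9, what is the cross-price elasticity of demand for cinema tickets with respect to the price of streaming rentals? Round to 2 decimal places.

At P_A = 4.17 and P_B = 9.9: Q_A = 1006.817.
∂Q_A/∂P_B = 12.
ε = (∂Q_A/∂P_B)(P_B/Q_A) = 12 × (9.9/1006.817) ≈ 0.12.
Since ε > 0, cinema tickets and streaming rentals are substitutes.

0.12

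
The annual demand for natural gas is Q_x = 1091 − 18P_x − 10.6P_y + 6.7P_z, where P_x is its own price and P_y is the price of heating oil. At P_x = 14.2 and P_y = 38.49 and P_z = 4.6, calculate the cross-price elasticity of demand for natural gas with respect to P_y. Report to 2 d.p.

-0.89

At P_x = 14.2 and P_y = 38.49 and P_z = 4.6: Q_x = 458.226.
∂Q_x/∂P_y = -10.6.
ε = (∂Q_x/∂P_y)(P_y/Q_x) = -10.6 × (38.49/458.226) ≈ -0.89.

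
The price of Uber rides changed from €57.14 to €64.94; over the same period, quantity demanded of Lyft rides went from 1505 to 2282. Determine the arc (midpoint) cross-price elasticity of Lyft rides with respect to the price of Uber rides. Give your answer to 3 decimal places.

ΔQ_A = 2282 − 1505 = 777; ΔP_B = 64.94 − 57.14 = 7.8.
Midpoints: Q̄_A = 1893.5, P̄_B = 61.04.
ε = (ΔQ_A/Q̄_A)/(ΔP_B/P̄_B) = (777/1893.5)/(7.8/61.04) ≈ 3.211.
ε > 0: Lyft rides and Uber rides are substitutes.

3.211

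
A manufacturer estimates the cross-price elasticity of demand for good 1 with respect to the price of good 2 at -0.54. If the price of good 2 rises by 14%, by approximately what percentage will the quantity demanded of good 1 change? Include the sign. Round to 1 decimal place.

-7.6%

%ΔQ ≈ ε × %ΔP of good 2 = -0.54 × (14%) = -7.6%.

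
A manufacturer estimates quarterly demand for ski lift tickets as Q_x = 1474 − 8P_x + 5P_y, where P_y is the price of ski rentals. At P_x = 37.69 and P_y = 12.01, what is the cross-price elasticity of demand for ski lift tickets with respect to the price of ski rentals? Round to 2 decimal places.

0.05

At P_x = 37.69 and P_y = 12.01: Q_x = 1232.53.
∂Q_x/∂P_y = 5.
ε = (∂Q_x/∂P_y)(P_y/Q_x) = 5 × (12.01/1232.53) ≈ 0.05.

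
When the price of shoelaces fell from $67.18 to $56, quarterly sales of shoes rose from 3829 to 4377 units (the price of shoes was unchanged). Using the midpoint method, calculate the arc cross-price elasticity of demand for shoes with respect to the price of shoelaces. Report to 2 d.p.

ΔQ_A = 4377 − 3829 = 548; ΔP_B = 56 − 67.18 = -11.18.
Midpoints: Q̄_A = 4103.0, P̄_B = 61.59.
ε = (ΔQ_A/Q̄_A)/(ΔP_B/P̄_B) = (548/4103.0)/(-11.18/61.59) ≈ -0.74.
ε < 0: shoes and shoelaces are complements.

-0.74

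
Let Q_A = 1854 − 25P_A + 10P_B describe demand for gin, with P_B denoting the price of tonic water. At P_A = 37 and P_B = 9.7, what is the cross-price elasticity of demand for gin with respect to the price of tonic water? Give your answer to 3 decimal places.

0.095

At P_A = 37 and P_B = 9.7: Q_A = 1026.
∂Q_A/∂P_B = 10.
ε = (∂Q_A/∂P_B)(P_B/Q_A) = 10 × (9.7/1026) ≈ 0.095.
Since ε > 0, gin and tonic water are substitutes.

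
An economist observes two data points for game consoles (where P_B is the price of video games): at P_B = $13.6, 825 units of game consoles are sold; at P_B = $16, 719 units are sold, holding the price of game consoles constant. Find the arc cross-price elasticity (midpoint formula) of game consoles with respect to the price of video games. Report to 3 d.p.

ΔQ_A = 719 − 825 = -106; ΔP_B = 16 − 13.6 = 2.4.
Midpoints: Q̄_A = 772.0, P̄_B = 14.80.
ε = (ΔQ_A/Q̄_A)/(ΔP_B/P̄_B) = (-106/772.0)/(2.4/14.80) ≈ -0.847.

-0.847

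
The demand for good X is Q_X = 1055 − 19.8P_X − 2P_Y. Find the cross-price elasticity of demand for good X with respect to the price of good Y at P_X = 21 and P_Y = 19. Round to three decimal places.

At P_X = 21 and P_Y = 19: Q_X = 601.2.
∂Q_X/∂P_Y = -2.
ε = (∂Q_X/∂P_Y)(P_Y/Q_X) = -2 × (19/601.2) ≈ -0.063.

-0.063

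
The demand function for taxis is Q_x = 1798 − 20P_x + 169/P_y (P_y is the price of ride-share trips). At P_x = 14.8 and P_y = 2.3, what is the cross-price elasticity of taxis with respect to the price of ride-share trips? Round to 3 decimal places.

-0.047

At P_x = 14.8 and P_y = 2.3: Q_x = 1575.478.
∂Q_x/∂P_y = −169/P_y² = -31.9471.
ε = (∂Q_x/∂P_y)(P_y/Q_x) = -31.9471 × (2.3/1575.478) ≈ -0.047.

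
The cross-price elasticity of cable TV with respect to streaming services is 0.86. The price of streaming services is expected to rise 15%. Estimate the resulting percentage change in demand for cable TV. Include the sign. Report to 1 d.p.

12.9%

%ΔQ ≈ ε × %ΔP of streaming services = 0.86 × (15%) = 12.9%.
Demand for cable TV rises by about 12.9%.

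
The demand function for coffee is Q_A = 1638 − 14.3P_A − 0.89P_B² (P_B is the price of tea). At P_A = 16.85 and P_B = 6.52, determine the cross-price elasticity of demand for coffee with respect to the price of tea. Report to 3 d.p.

-0.056

At P_A = 16.85 and P_B = 6.52: Q_A = 1359.211.
∂Q_A/∂P_B = -1.78P_B = -1.78(6.52) = -11.6056.
ε = (∂Q_A/∂P_B)(P_B/Q_A) = -11.6056 × (6.52/1359.211) ≈ -0.056.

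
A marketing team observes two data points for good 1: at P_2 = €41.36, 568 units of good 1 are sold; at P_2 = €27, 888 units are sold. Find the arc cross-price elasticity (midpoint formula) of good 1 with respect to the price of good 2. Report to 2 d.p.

ΔQ_1 = 888 − 568 = 320; ΔP_2 = 27 − 41.36 = -14.36.
Midpoints: Q̄_1 = 728.0, P̄_2 = 34.18.
ε = (ΔQ_1/Q̄_1)/(ΔP_2/P̄_2) = (320/728.0)/(-14.36/34.18) ≈ -1.05.
ε < 0: good 1 and good 2 are complements.

-1.05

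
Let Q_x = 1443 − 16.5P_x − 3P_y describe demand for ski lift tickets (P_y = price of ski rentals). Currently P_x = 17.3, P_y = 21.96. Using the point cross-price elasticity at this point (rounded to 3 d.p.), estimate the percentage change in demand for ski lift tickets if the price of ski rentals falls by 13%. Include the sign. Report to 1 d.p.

At P_x = 17.3, P_y = 21.96: Q_x = 1091.67.
∂Q_x/∂P_y = -3.
ε = (∂Q_x/∂P_y)(P_y/Q_x) = -3.0000 × 21.96/1091.67 ≈ -0.060.
%ΔQ_x ≈ ε × %ΔP_y = -0.060 × (-13%) = 0.8%.

0.8%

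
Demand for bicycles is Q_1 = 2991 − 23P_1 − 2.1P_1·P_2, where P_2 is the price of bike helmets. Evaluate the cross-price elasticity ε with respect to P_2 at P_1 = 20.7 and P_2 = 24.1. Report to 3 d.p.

At P_1 = 20.7 and P_2 = 24.1: Q_1 = 1467.273.
∂Q_1/∂P_2 = -2.1P_1 = -2.1(20.7) = -43.4700.
ε = (∂Q_1/∂P_2)(P_2/Q_1) = -43.4700 × (24.1/1467.273) ≈ -0.714.
ε < 0: complements.

-0.714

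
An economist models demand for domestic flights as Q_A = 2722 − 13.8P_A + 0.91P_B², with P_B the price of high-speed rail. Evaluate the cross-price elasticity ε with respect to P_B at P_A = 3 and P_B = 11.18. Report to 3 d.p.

0.081

At P_A = 3 and P_B = 11.18: Q_A = 2794.343.
∂Q_A/∂P_B = 1.82P_B = 1.82(11.18) = 20.3476.
ε = (∂Q_A/∂P_B)(P_B/Q_A) = 20.3476 × (11.18/2794.343) ≈ 0.081.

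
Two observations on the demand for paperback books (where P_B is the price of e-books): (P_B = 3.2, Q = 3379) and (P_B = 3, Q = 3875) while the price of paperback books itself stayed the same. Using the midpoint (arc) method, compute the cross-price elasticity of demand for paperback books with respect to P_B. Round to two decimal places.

-2.12

ΔQ_A = 3875 − 3379 = 496; ΔP_B = 3 − 3.2 = -0.2.
Midpoints: Q̄_A = 3627.0, P̄_B = 3.10.
ε = (ΔQ_A/Q̄_A)/(ΔP_B/P̄_B) = (496/3627.0)/(-0.2/3.10) ≈ -2.12.
ε < 0: paperback books and e-books are complements.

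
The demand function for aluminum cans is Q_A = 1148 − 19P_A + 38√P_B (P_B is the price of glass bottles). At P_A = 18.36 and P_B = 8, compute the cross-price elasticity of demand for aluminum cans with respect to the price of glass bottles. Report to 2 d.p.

0.06

At P_A = 18.36 and P_B = 8: Q_A = 906.640.
∂Q_A/∂P_B = 38/(2√P_B) = 38/(2√8) = 6.7175.
ε = (∂Q_A/∂P_B)(P_B/Q_A) = 6.7175 × (8/906.640) ≈ 0.06.
ε > 0: substitutes.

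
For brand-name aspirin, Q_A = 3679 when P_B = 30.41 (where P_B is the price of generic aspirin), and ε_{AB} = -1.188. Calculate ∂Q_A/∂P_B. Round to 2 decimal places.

-143.72

ε = (∂Q_A/∂P_B)·(P_B/Q_A) ⇒ ∂Q_A/∂P_B = ε·Q_A/P_B = -1.188 × 3679/30.41 ≈ -143.72.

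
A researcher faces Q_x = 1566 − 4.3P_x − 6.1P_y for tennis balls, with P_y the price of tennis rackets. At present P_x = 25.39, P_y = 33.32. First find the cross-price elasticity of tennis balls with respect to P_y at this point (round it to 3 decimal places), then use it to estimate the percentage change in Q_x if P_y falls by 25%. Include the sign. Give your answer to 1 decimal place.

4.1%

At P_x = 25.39, P_y = 33.32: Q_x = 1253.571.
∂Q_x/∂P_y = -6.1.
ε = (∂Q_x/∂P_y)(P_y/Q_x) = -6.1000 × 33.32/1253.571 ≈ -0.162.
%ΔQ_x ≈ ε × %ΔP_y = -0.162 × (-25%) = 4.1%.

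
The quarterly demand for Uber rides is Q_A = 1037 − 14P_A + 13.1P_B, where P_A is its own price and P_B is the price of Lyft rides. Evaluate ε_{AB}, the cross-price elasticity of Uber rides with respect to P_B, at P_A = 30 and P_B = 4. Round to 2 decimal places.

At P_A = 30 and P_B = 4: Q_A = 669.4.
∂Q_A/∂P_B = 13.1.
ε = (∂Q_A/∂P_B)(P_B/Q_A) = 13.1 × (4/669.4) ≈ 0.08.
Since ε > 0, Uber rides and Lyft rides are substitutes.

0.08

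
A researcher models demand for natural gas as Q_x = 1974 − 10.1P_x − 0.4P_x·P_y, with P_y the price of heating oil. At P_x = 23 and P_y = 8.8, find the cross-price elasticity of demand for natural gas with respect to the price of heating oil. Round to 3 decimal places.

-0.049

At P_x = 23 and P_y = 8.8: Q_x = 1660.74.
∂Q_x/∂P_y = -0.4P_x = -0.4(23) = -9.2000.
ε = (∂Q_x/∂P_y)(P_y/Q_x) = -9.2000 × (8.8/1660.74) ≈ -0.049.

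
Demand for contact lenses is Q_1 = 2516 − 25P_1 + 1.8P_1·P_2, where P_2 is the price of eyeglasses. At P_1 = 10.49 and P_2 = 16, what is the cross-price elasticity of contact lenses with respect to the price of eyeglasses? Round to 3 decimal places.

0.118

At P_1 = 10.49 and P_2 = 16: Q_1 = 2555.862.
∂Q_1/∂P_2 = 1.8P_1 = 1.8(10.49) = 18.8820.
ε = (∂Q_1/∂P_2)(P_2/Q_1) = 18.8820 × (16/2555.862) ≈ 0.118.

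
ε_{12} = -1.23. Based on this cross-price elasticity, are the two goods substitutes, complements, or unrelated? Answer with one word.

complements

ε = -1.23 < 0, so a higher price of good 2 lowers demand for good 1: complements.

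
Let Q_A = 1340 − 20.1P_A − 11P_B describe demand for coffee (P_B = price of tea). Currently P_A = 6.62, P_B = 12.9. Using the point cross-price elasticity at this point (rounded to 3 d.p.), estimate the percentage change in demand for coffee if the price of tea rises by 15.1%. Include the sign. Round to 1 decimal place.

-2.0%

At P_A = 6.62, P_B = 12.9: Q_A = 1065.038.
∂Q_A/∂P_B = -11.
ε = (∂Q_A/∂P_B)(P_B/Q_A) = -11.0000 × 12.9/1065.038 ≈ -0.133.
%ΔQ_A ≈ ε × %ΔP_B = -0.133 × (15.1%) = -2.0%.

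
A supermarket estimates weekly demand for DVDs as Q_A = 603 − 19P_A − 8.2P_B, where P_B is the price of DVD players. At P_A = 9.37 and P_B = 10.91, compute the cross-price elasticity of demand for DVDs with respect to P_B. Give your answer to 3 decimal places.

At P_A = 9.37 and P_B = 10.91: Q_A = 335.508.
∂Q_A/∂P_B = -8.2.
ε = (∂Q_A/∂P_B)(P_B/Q_A) = -8.2 × (10.91/335.508) ≈ -0.267.

-0.267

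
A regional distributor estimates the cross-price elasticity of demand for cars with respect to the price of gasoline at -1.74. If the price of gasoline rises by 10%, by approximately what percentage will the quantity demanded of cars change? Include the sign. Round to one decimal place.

-17.4%

%ΔQ ≈ ε × %ΔP of gasoline = -1.74 × (10%) = -17.4%.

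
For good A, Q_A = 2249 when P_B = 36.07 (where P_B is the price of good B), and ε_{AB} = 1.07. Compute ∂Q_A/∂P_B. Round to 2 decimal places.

66.72

ε = (∂Q_A/∂P_B)·(P_B/Q_A) ⇒ ∂Q_A/∂P_B = ε·Q_A/P_B = 1.07 × 2249/36.07 ≈ 66.72.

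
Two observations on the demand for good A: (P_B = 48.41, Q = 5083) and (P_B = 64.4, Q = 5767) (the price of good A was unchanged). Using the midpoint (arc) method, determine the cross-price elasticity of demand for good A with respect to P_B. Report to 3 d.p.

0.445

ΔQ_A = 5767 − 5083 = 684; ΔP_B = 64.4 − 48.41 = 15.99.
Midpoints: Q̄_A = 5425.0, P̄_B = 56.41.
ε = (ΔQ_A/Q̄_A)/(ΔP_B/P̄_B) = (684/5425.0)/(15.99/56.41) ≈ 0.445.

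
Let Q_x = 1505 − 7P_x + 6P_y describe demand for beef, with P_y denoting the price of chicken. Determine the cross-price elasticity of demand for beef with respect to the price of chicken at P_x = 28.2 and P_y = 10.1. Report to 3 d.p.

At P_x = 28.2 and P_y = 10.1: Q_x = 1368.2.
∂Q_x/∂P_y = 6.
ε = (∂Q_x/∂P_y)(P_y/Q_x) = 6 × (10.1/1368.2) ≈ 0.044.
Since ε > 0, beef and chicken are substitutes.

0.044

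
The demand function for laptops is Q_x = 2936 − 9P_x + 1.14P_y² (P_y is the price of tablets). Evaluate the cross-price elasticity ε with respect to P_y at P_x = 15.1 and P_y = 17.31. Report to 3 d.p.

0.217

At P_x = 15.1 and P_y = 17.31: Q_x = 3141.685.
∂Q_x/∂P_y = 2.28P_y = 2.28(17.31) = 39.4668.
ε = (∂Q_x/∂P_y)(P_y/Q_x) = 39.4668 × (17.31/3141.685) ≈ 0.217.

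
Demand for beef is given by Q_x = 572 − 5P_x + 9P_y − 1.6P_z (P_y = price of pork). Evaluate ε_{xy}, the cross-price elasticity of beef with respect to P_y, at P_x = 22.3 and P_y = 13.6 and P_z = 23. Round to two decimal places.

0.22

At P_x = 22.3 and P_y = 13.6 and P_z = 23: Q_x = 546.1.
∂Q_x/∂P_y = 9.
ε = (∂Q_x/∂P_y)(P_y/Q_x) = 9 × (13.6/546.1) ≈ 0.22.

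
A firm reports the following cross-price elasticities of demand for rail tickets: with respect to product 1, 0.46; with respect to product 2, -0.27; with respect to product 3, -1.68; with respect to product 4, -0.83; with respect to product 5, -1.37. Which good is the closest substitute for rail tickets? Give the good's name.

Substitutes have ε > 0. Among the positive values, 0.46 (product 1) is largest.

product 1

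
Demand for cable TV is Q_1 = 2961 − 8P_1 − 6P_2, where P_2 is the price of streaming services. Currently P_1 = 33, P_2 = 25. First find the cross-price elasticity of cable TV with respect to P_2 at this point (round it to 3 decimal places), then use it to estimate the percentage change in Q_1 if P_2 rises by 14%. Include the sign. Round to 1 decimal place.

-0.8%

At P_1 = 33, P_2 = 25: Q_1 = 2547.
∂Q_1/∂P_2 = -6.
ε = (∂Q_1/∂P_2)(P_2/Q_1) = -6.0000 × 25/2547 ≈ -0.059.
%ΔQ_1 ≈ ε × %ΔP_2 = -0.059 × (14%) = -0.8%.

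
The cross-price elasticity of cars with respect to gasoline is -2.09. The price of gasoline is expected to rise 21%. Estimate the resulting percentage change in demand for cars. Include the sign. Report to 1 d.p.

%ΔQ ≈ ε × %ΔP of gasoline = -2.09 × (21%) = -43.9%.

-43.9%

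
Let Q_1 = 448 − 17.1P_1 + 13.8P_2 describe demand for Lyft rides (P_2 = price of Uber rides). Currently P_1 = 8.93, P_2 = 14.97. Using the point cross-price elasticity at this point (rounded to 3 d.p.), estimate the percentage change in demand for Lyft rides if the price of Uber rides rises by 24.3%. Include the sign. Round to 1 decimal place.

10.0%

At P_1 = 8.93, P_2 = 14.97: Q_1 = 501.883.
∂Q_1/∂P_2 = 13.8.
ε = (∂Q_1/∂P_2)(P_2/Q_1) = 13.8000 × 14.97/501.883 ≈ 0.412.
%ΔQ_1 ≈ ε × %ΔP_2 = 0.412 × (24.3%) = 10.0%.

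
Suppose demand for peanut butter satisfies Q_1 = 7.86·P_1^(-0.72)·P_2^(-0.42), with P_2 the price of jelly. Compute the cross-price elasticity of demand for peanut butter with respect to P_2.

-0.42

In a log-linear (constant-elasticity) demand function, the coefficient on the exponent of P_2 is the cross-price elasticity.
ε = -0.42. Negative, so peanut butter and jelly are complements.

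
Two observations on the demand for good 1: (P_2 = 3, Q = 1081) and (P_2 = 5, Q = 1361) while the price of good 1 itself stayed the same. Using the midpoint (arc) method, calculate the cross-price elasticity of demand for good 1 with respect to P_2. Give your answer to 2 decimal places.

0.46

ΔQ_1 = 1361 − 1081 = 280; ΔP_2 = 5 − 3 = 2.
Midpoints: Q̄_1 = 1221.0, P̄_2 = 4.00.
ε = (ΔQ_1/Q̄_1)/(ΔP_2/P̄_2) = (280/1221.0)/(2/4.00) ≈ 0.46.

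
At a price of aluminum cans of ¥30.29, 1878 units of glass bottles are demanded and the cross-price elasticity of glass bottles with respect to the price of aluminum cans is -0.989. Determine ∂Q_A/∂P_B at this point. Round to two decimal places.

-61.32

ε = (∂Q_A/∂P_B)·(P_B/Q_A) ⇒ ∂Q_A/∂P_B = ε·Q_A/P_B = -0.989 × 1878/30.29 ≈ -61.32.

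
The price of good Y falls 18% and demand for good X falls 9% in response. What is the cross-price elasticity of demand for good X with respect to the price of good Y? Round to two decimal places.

0.50

ε = (%ΔQ of good X) / (%ΔP of good Y) = (-9%) / (-18%) ≈ 0.50.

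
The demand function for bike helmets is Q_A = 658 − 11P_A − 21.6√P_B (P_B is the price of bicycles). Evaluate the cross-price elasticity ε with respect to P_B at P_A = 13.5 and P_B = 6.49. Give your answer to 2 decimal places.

-0.06

At P_A = 13.5 and P_B = 6.49: Q_A = 454.473.
∂Q_A/∂P_B = -21.6/(2√P_B) = -21.6/(2√6.49) = -4.2394.
ε = (∂Q_A/∂P_B)(P_B/Q_A) = -4.2394 × (6.49/454.473) ≈ -0.06.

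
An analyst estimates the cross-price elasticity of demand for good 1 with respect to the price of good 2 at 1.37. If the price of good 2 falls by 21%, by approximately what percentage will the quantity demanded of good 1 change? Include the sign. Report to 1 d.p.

%ΔQ ≈ ε × %ΔP of good 2 = 1.37 × (-21%) = -28.8%.

-28.8%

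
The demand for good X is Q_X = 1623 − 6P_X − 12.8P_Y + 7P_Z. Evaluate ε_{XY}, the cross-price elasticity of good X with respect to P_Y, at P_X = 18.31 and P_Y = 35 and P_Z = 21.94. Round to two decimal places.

At P_X = 18.31 and P_Y = 35 and P_Z = 21.94: Q_X = 1218.72.
∂Q_X/∂P_Y = -12.8.
ε = (∂Q_X/∂P_Y)(P_Y/Q_X) = -12.8 × (35/1218.72) ≈ -0.37.
Since ε < 0, good X and good Y are complements.

-0.37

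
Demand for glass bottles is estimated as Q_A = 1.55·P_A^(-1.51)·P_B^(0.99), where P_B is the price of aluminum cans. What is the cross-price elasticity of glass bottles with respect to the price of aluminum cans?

In a log-linear (constant-elasticity) demand function, the coefficient on the exponent of P_B is the cross-price elasticity.
ε = 0.99. Positive, so glass bottles and aluminum cans are substitutes.

0.99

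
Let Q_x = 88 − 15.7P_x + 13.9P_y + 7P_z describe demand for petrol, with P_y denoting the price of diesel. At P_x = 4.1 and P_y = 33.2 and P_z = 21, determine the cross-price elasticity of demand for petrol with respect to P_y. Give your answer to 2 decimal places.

0.73

At P_x = 4.1 and P_y = 33.2 and P_z = 21: Q_x = 632.11.
∂Q_x/∂P_y = 13.9.
ε = (∂Q_x/∂P_y)(P_y/Q_x) = 13.9 × (33.2/632.11) ≈ 0.73.
Since ε > 0, petrol and diesel are substitutes.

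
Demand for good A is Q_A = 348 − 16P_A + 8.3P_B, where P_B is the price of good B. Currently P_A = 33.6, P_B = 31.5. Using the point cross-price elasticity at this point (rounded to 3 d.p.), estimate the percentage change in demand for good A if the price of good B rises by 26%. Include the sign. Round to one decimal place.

At P_A = 33.6, P_B = 31.5: Q_A = 71.85.
∂Q_A/∂P_B = 8.3.
ε = (∂Q_A/∂P_B)(P_B/Q_A) = 8.3000 × 31.5/71.85 ≈ 3.639.
%ΔQ_A ≈ ε × %ΔP_B = 3.639 × (26%) = 94.6%.

94.6%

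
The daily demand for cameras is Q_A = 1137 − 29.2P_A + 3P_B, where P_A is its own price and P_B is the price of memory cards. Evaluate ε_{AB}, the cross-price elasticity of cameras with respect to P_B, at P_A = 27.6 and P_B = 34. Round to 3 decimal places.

At P_A = 27.6 and P_B = 34: Q_A = 433.08.
∂Q_A/∂P_B = 3.
ε = (∂Q_A/∂P_B)(P_B/Q_A) = 3 × (34/433.08) ≈ 0.236.

0.236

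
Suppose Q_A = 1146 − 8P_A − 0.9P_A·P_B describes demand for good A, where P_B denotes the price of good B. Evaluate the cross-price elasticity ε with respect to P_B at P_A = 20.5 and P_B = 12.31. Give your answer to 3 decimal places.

-0.301

At P_A = 20.5 and P_B = 12.31: Q_A = 754.880.
∂Q_A/∂P_B = -0.9P_A = -0.9(20.5) = -18.4500.
ε = (∂Q_A/∂P_B)(P_B/Q_A) = -18.4500 × (12.31/754.880) ≈ -0.301.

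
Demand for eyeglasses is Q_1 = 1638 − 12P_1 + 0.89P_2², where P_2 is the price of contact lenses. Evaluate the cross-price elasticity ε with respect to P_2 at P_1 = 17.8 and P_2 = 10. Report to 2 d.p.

0.12

At P_1 = 17.8 and P_2 = 10: Q_1 = 1513.4.
∂Q_1/∂P_2 = 1.78P_2 = 1.78(10) = 17.8000.
ε = (∂Q_1/∂P_2)(P_2/Q_1) = 17.8000 × (10/1513.4) ≈ 0.12.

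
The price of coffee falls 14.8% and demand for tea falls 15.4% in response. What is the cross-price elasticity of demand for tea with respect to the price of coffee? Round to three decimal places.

ε = (%ΔQ of tea) / (%ΔP of coffee) = (-15.4%) / (-14.8%) ≈ 1.041.
Positive cross-price elasticity: substitutes.

1.041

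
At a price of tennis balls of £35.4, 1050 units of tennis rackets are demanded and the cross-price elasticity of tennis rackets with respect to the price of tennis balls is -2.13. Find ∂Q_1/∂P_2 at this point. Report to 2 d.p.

ε = (∂Q_1/∂P_2)·(P_2/Q_1) ⇒ ∂Q_1/∂P_2 = ε·Q_1/P_2 = -2.13 × 1050/35.4 ≈ -63.18.

-63.18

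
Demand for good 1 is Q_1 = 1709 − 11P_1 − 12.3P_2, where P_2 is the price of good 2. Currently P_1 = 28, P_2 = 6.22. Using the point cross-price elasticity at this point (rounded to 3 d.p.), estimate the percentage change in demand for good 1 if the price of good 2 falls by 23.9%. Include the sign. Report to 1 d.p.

1.4%

At P_1 = 28, P_2 = 6.22: Q_1 = 1324.494.
∂Q_1/∂P_2 = -12.3.
ε = (∂Q_1/∂P_2)(P_2/Q_1) = -12.3000 × 6.22/1324.494 ≈ -0.058.
%ΔQ_1 ≈ ε × %ΔP_2 = -0.058 × (-23.9%) = 1.4%.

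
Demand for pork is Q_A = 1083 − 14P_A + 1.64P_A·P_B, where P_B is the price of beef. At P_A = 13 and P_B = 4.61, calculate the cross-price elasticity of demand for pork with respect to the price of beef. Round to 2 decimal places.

0.10

At P_A = 13 and P_B = 4.61: Q_A = 999.285.
∂Q_A/∂P_B = 1.64P_A = 1.64(13) = 21.3200.
ε = (∂Q_A/∂P_B)(P_B/Q_A) = 21.3200 × (4.61/999.285) ≈ 0.10.
ε > 0: substitutes.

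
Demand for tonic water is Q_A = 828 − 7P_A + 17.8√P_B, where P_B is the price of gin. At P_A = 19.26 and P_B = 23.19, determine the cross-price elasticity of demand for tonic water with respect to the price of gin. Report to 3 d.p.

0.055

At P_A = 19.26 and P_B = 23.19: Q_A = 778.898.
∂Q_A/∂P_B = 17.8/(2√P_B) = 17.8/(2√23.19) = 1.8482.
ε = (∂Q_A/∂P_B)(P_B/Q_A) = 1.8482 × (23.19/778.898) ≈ 0.055.
ε > 0: substitutes.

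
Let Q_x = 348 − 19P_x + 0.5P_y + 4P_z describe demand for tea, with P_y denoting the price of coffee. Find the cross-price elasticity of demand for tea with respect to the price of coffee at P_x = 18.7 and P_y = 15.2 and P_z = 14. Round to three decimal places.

At P_x = 18.7 and P_y = 15.2 and P_z = 14: Q_x = 56.3.
∂Q_x/∂P_y = 0.5.
ε = (∂Q_x/∂P_y)(P_y/Q_x) = 0.5 × (15.2/56.3) ≈ 0.135.

0.135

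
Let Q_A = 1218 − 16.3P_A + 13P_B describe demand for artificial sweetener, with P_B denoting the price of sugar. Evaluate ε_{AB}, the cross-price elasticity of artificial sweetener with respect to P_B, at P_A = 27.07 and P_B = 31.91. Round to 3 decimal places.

At P_A = 27.07 and P_B = 31.91: Q_A = 1191.589.
∂Q_A/∂P_B = 13.
ε = (∂Q_A/∂P_B)(P_B/Q_A) = 13 × (31.91/1191.589) ≈ 0.348.
Since ε > 0, artificial sweetener and sugar are substitutes.

0.348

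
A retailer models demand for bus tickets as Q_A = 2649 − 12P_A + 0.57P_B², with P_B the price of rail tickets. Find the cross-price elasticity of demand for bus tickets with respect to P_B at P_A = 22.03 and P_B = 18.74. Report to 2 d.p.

At P_A = 22.03 and P_B = 18.74: Q_A = 2584.817.
∂Q_A/∂P_B = 1.14P_B = 1.14(18.74) = 21.3636.
ε = (∂Q_A/∂P_B)(P_B/Q_A) = 21.3636 × (18.74/2584.817) ≈ 0.15.

0.15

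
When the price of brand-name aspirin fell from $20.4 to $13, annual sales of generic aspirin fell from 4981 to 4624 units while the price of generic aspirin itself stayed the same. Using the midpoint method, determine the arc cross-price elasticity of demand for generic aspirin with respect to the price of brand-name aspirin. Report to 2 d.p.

0.17

ΔQ_A = 4624 − 4981 = -357; ΔP_B = 13 − 20.4 = -7.4.
Midpoints: Q̄_A = 4802.5, P̄_B = 16.70.
ε = (ΔQ_A/Q̄_A)/(ΔP_B/P̄_B) = (-357/4802.5)/(-7.4/16.70) ≈ 0.17.
ε > 0: generic aspirin and brand-name aspirin are substitutes.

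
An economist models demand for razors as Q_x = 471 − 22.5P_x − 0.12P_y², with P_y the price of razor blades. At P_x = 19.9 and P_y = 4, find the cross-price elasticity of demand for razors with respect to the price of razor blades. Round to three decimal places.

At P_x = 19.9 and P_y = 4: Q_x = 21.33.
∂Q_x/∂P_y = -0.24P_y = -0.24(4) = -0.9600.
ε = (∂Q_x/∂P_y)(P_y/Q_x) = -0.9600 × (4/21.33) ≈ -0.180.

-0.180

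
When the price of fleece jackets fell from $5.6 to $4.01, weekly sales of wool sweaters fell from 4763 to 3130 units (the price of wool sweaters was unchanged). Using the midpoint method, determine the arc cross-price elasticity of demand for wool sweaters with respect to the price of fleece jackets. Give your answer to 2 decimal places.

1.25

ΔQ_A = 3130 − 4763 = -1633; ΔP_B = 4.01 − 5.6 = -1.59.
Midpoints: Q̄_A = 3946.5, P̄_B = 4.80.
ε = (ΔQ_A/Q̄_A)/(ΔP_B/P̄_B) = (-1633/3946.5)/(-1.59/4.80) ≈ 1.25.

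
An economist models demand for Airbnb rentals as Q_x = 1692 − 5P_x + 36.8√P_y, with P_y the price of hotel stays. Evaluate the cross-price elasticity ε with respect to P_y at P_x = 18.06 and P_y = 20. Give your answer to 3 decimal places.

At P_x = 18.06 and P_y = 20: Q_x = 1766.275.
∂Q_x/∂P_y = 36.8/(2√P_y) = 36.8/(2√20) = 4.1144.
ε = (∂Q_x/∂P_y)(P_y/Q_x) = 4.1144 × (20/1766.275) ≈ 0.047.
ε > 0: substitutes.

0.047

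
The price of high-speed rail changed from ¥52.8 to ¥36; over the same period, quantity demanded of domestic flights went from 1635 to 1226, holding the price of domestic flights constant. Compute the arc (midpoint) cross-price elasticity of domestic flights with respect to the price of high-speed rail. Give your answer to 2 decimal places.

ΔQ_A = 1226 − 1635 = -409; ΔP_B = 36 − 52.8 = -16.8.
Midpoints: Q̄_A = 1430.5, P̄_B = 44.40.
ε = (ΔQ_A/Q̄_A)/(ΔP_B/P̄_B) = (-409/1430.5)/(-16.8/44.40) ≈ 0.76.
ε > 0: domestic flights and high-speed rail are substitutes.

0.76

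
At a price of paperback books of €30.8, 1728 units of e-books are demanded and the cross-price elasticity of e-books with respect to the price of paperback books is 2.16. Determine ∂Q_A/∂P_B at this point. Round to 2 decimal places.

ε = (∂Q_A/∂P_B)·(P_B/Q_A) ⇒ ∂Q_A/∂P_B = ε·Q_A/P_B = 2.16 × 1728/30.8 ≈ 121.18.

121.18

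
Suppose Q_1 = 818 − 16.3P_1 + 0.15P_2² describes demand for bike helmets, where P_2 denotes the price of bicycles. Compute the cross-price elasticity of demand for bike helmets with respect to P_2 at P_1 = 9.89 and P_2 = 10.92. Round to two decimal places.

At P_1 = 9.89 and P_2 = 10.92: Q_1 = 674.680.
∂Q_1/∂P_2 = 0.3P_2 = 0.3(10.92) = 3.2760.
ε = (∂Q_1/∂P_2)(P_2/Q_1) = 3.2760 × (10.92/674.680) ≈ 0.05.

0.05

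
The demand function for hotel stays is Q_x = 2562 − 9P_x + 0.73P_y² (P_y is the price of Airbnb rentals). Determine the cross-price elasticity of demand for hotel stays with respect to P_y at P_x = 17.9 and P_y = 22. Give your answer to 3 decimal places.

At P_x = 17.9 and P_y = 22: Q_x = 2754.22.
∂Q_x/∂P_y = 1.46P_y = 1.46(22) = 32.1200.
ε = (∂Q_x/∂P_y)(P_y/Q_x) = 32.1200 × (22/2754.22) ≈ 0.257.
ε > 0: substitutes.

0.257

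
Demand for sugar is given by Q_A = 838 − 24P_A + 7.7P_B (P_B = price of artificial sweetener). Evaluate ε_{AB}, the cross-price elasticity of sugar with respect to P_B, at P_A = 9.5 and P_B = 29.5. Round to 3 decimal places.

At P_A = 9.5 and P_B = 29.5: Q_A = 837.15.
∂Q_A/∂P_B = 7.7.
ε = (∂Q_A/∂P_B)(P_B/Q_A) = 7.7 × (29.5/837.15) ≈ 0.271.

0.271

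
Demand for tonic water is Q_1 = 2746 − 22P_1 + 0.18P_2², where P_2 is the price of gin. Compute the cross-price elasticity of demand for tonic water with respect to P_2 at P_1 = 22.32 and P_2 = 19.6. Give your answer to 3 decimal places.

0.060

At P_1 = 22.32 and P_2 = 19.6: Q_1 = 2324.109.
∂Q_1/∂P_2 = 0.36P_2 = 0.36(19.6) = 7.0560.
ε = (∂Q_1/∂P_2)(P_2/Q_1) = 7.0560 × (19.6/2324.109) ≈ 0.060.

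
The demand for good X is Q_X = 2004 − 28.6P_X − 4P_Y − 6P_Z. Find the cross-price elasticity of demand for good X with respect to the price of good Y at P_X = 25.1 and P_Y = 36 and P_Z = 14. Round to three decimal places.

At P_X = 25.1 and P_Y = 36 and P_Z = 14: Q_X = 1058.14.
∂Q_X/∂P_Y = -4.
ε = (∂Q_X/∂P_Y)(P_Y/Q_X) = -4 × (36/1058.14) ≈ -0.136.

-0.136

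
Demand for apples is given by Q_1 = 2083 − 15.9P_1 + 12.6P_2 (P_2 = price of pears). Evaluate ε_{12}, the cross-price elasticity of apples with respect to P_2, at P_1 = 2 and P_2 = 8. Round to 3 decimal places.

0.047

At P_1 = 2 and P_2 = 8: Q_1 = 2152.
∂Q_1/∂P_2 = 12.6.
ε = (∂Q_1/∂P_2)(P_2/Q_1) = 12.6 × (8/2152) ≈ 0.047.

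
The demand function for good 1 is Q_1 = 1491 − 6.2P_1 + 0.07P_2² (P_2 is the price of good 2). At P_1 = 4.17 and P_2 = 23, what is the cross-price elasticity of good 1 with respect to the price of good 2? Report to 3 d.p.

0.049

At P_1 = 4.17 and P_2 = 23: Q_1 = 1502.176.
∂Q_1/∂P_2 = 0.14P_2 = 0.14(23) = 3.2200.
ε = (∂Q_1/∂P_2)(P_2/Q_1) = 3.2200 × (23/1502.176) ≈ 0.049.
ε > 0: substitutes.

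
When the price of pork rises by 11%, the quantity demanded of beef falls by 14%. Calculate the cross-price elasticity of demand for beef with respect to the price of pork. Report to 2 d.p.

ε = (%ΔQ of beef) / (%ΔP of pork) = (-14%) / (11%) ≈ -1.27.
Negative cross-price elasticity: complements.

-1.27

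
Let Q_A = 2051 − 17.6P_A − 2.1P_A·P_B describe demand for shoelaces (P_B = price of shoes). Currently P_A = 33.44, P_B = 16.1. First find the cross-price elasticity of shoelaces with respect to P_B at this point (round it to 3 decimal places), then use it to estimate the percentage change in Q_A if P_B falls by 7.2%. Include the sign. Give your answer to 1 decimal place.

24.5%

At P_A = 33.44, P_B = 16.1: Q_A = 331.850.
∂Q_A/∂P_B = -2.1P_A = -70.2240.
ε = (∂Q_A/∂P_B)(P_B/Q_A) = -70.2240 × 16.1/331.850 ≈ -3.407.
%ΔQ_A ≈ ε × %ΔP_B = -3.407 × (-7.2%) = 24.5%.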